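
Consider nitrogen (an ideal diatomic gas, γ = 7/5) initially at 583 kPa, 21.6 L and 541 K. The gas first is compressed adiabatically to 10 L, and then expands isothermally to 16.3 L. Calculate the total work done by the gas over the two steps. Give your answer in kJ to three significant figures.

W_total ≈ -2.99 kJ

Step 1 (adiabatic): W = (P₁V₁ − P₂V₂)/(γ−1) = (12593 − 17136)/0.4 = -11357 J.
After step 1: P = 1714 kPa, V = 10 L, T = 736.2 K.
Step 2 (isothermal): W = P₁V₁ ln(V₂/V₁) = (17136) ln(16.3/10) = 8372 J.
W_total = -11357 + 8372 = -2985 J.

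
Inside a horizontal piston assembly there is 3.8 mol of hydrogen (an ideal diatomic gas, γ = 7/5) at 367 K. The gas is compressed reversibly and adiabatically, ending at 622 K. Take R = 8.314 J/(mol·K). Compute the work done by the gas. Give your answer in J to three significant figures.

Adiabatic ⇒ Q = 0, so W_by = −ΔU = nCᵥ(T₁ − T₂).
Cᵥ = 5R/2 = 20.79 J/(mol·K).
W = (3.8)(20.79)(367 − 622) = -20141 J.

W ≈ -20100 J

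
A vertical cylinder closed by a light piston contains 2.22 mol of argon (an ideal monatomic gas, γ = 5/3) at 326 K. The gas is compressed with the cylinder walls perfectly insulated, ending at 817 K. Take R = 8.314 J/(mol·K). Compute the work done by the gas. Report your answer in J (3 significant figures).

W ≈ -13600 J

Adiabatic ⇒ Q = 0, so W_by = −ΔU = nCᵥ(T₁ − T₂).
Cᵥ = 3R/2 = 12.47 J/(mol·K).
W = (2.22)(12.47)(326 − 817) = -13594 J.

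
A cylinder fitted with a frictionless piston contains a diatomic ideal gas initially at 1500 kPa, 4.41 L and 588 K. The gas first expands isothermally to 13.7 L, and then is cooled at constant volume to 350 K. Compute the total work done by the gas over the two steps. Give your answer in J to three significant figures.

Step 1 (isothermal): W = P₁V₁ ln(V₂/V₁) = (6615) ln(13.7/4.41) = 7498 J.
Step 2 (isochoric): W = 0 (constant volume).
W_total = 7498 + 0 = 7498 J.

W_total ≈ 7500 J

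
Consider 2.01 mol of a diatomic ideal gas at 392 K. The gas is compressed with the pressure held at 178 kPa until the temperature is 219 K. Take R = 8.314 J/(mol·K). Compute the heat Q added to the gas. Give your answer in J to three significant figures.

Isobaric: W = nRΔT = (2.01)(8.314)(-173) = -2891 J.
ΔU = nCᵥΔT with Cᵥ = 5R/2: ΔU = (2.01)(20.79)(-173) = -7228 J.
Q = ΔU + W = -7228 − 2891 = -10119 J.

Q ≈ -10100 J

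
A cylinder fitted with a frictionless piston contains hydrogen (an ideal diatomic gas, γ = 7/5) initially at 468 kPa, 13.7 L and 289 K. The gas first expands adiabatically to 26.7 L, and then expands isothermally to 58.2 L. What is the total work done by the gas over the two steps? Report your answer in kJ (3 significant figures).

Step 1 (adiabatic): W = (P₁V₁ − P₂V₂)/(γ−1) = (6412 − 4910)/0.4 = 3755 J.
After step 1: P = 183.9 kPa, V = 26.7 L, T = 221.3 K.
Step 2 (isothermal): W = P₁V₁ ln(V₂/V₁) = (4910) ln(58.2/26.7) = 3826 J.
W_total = 3755 + 3826 = 7581 J.

W_total ≈ 7.58 kJ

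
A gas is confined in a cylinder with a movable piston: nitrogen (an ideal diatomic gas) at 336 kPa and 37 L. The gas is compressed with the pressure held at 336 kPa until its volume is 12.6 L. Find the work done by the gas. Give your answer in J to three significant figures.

Isobaric: W = P ΔV.
W = (336 kPa)(12.6 − 37 L) = (336)(-24.4) = -8198 J.

W ≈ -8200 J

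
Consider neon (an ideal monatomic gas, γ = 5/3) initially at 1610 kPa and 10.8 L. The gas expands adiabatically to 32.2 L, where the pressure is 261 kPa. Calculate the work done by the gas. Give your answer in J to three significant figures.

Adiabatic: W = (P₁V₁ − P₂V₂)/(γ − 1) with γ = 5/3.
P₁V₁ = 17388 J, P₂V₂ = 8404 J.
W = (17388 − 8404) / 0.6667 = 13476 J.

W ≈ 13500 J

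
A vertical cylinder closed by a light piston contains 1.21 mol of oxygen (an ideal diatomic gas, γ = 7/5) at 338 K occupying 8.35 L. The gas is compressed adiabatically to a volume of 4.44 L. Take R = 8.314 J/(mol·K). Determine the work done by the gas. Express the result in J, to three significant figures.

W ≈ -2440 J

Adiabatic: TV^(γ−1) = const with γ = 7/5.
T₂ = T₁ (V₁/V₂)^(γ−1) = 338 × (8.35/4.44)^0.4 = 338 × 1.287 = 435.1 K.
W_by = nCᵥ(T₁ − T₂) = (1.21)(20.79)(338 − 435.1) = -2443 J.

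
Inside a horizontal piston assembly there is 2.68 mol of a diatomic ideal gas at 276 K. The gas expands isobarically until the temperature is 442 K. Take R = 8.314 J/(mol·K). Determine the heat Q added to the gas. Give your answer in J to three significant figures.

Isobaric: W = nRΔT = (2.68)(8.314)(166) = 3699 J.
ΔU = nCᵥΔT with Cᵥ = 5R/2: ΔU = (2.68)(20.79)(166) = 9247 J.
Q = ΔU + W = 9247 + 3699 = 12946 J.

Q ≈ 12900 J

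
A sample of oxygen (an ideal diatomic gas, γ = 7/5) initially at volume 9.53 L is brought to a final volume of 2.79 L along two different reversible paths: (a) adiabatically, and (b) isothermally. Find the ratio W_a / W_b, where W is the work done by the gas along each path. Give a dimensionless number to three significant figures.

Path (a) adiabatic: W = P₁V₁(1 − (V₁/V₂)^(γ−1))/(γ−1) → W_a/(P₁V₁) = -1.586.
Path (b) isothermal: W = P₁V₁ ln(V₂/V₁) → W_b/(P₁V₁) = -1.228.
W_a / W_b = -1.586 / -1.228 = 1.291.

W_a / W_b ≈ 1.29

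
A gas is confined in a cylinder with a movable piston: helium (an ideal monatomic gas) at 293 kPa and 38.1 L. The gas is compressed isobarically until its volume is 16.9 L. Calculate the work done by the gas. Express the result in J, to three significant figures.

Isobaric: W = P ΔV.
W = (293 kPa)(16.9 − 38.1 L) = (293)(-21.2) = -6212 J.

W ≈ -6210 J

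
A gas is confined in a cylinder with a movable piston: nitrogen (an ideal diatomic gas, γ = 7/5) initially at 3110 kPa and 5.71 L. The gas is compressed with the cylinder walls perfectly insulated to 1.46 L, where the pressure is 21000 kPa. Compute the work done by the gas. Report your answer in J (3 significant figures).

W ≈ -32300 J

Adiabatic: W = (P₁V₁ − P₂V₂)/(γ − 1) with γ = 7/5.
P₁V₁ = 17758 J, P₂V₂ = 30660 J.
W = (17758 − 30660) / 0.4 = -32255 J.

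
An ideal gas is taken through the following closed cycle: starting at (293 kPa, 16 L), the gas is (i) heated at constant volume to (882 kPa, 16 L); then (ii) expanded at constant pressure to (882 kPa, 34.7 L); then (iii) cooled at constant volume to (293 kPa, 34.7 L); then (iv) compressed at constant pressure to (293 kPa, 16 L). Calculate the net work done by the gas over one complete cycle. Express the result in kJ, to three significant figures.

Constant-volume legs do no work.
W(ii) = (882)(34.7 − 16) = 16493 J; W(iv) = (293)(16 − 34.7) = -5479 J.
W_net = 16493 − 5479 = 11014 J (the clockwise enclosed area).

W_net ≈ 11.0 kJ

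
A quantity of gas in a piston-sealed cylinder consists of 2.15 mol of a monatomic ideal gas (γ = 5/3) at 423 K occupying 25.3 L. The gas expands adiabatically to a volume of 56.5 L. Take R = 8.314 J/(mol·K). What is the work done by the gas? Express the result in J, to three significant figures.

W ≈ 4700 J

Adiabatic: TV^(γ−1) = const with γ = 5/3.
T₂ = T₁ (V₁/V₂)^(γ−1) = 423 × (25.3/56.5)^0.667 = 423 × 0.5853 = 247.6 K.
W_by = nCᵥ(T₁ − T₂) = (2.15)(12.47)(423 − 247.6) = 4703 J.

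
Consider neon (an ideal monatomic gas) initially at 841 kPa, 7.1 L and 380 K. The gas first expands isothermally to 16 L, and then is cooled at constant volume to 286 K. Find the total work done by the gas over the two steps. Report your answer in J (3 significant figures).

Step 1 (isothermal): W = P₁V₁ ln(V₂/V₁) = (5971) ln(16/7.1) = 4851 J.
Step 2 (isochoric): W = 0 (constant volume).
W_total = 4851 + 0 = 4851 J.

W_total ≈ 4850 J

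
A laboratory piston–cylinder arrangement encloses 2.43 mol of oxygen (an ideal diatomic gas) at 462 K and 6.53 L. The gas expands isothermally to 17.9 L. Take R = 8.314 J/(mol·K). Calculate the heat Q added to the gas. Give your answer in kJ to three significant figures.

Isothermal ⇒ ΔU = 0, so Q = W = nRT ln(V₂/V₁).
Q = (2.43)(8.314)(462) ln(17.9/6.53) = 9334 × 1.008 = 9412 J.

Q ≈ 9.41 kJ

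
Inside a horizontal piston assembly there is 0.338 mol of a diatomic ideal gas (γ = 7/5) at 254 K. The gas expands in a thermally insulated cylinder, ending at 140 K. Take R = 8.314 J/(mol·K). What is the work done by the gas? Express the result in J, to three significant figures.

W ≈ 801 J

Adiabatic ⇒ Q = 0, so W_by = −ΔU = nCᵥ(T₁ − T₂).
Cᵥ = 5R/2 = 20.79 J/(mol·K).
W = (0.338)(20.79)(254 − 140) = 800.9 J.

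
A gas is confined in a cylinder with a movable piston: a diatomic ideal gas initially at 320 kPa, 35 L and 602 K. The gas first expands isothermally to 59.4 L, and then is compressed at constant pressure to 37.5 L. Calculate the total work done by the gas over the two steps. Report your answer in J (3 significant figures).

W_total ≈ 1790 J

Step 1 (isothermal): W = P₁V₁ ln(V₂/V₁) = (11200) ln(59.4/35) = 5924 J.
After step 1: P = 188.6 kPa, V = 59.4 L, T = 602 K.
Step 2 (isobaric): W = PΔV = (188.6 kPa)(37.5 − 59.4 L) = -4129 J.
W_total = 5924 − 4129 = 1795 J.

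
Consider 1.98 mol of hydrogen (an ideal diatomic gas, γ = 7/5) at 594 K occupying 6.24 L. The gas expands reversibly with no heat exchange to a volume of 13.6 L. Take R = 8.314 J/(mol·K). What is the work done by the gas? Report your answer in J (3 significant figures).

W ≈ 6550 J

Adiabatic: TV^(γ−1) = const with γ = 7/5.
T₂ = T₁ (V₁/V₂)^(γ−1) = 594 × (6.24/13.6)^0.4 = 594 × 0.7322 = 435 K.
W_by = nCᵥ(T₁ − T₂) = (1.98)(20.79)(594 − 435) = 6545 J.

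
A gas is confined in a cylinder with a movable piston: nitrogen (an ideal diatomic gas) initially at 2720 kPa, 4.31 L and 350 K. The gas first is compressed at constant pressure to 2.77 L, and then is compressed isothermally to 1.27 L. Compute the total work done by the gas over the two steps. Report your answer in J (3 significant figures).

W_total ≈ -10100 J

Step 1 (isobaric): W = PΔV = (2720 kPa)(2.77 − 4.31 L) = -4189 J.
After step 1: P = 2720 kPa, V = 2.77 L, T = 224.9 K.
Step 2 (isothermal): W = P₁V₁ ln(V₂/V₁) = (7534) ln(1.27/2.77) = -5876 J.
W_total = -4189 − 5876 = -10064 J.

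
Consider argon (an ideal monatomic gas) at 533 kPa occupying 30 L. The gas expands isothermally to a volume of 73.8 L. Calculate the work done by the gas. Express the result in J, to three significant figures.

Isothermal: W = nRT ln(V₂/V₁) = P₁V₁ ln(V₂/V₁).
P₁V₁ = (533 kPa)(30 L) = 15990 J.
W = 15990 × ln(73.8/30) = 15990 × 0.9002
W_by_gas = 14394 J.

W ≈ 14400 J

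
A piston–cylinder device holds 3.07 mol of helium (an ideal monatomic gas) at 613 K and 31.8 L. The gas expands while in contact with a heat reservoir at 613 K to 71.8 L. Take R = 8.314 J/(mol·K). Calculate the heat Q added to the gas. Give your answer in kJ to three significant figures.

Q ≈ 12.7 kJ

Isothermal ⇒ ΔU = 0, so Q = W = nRT ln(V₂/V₁).
Q = (3.07)(8.314)(613) ln(71.8/31.8) = 15646 × 0.8144 = 12743 J.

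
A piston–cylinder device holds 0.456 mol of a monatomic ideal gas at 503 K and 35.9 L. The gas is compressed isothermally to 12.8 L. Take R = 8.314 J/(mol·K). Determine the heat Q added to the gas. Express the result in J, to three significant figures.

Q ≈ -1970 J

Isothermal ⇒ ΔU = 0, so Q = W = nRT ln(V₂/V₁).
Q = (0.456)(8.314)(503) ln(12.8/35.9) = 1907 × -1.031 = -1967 J.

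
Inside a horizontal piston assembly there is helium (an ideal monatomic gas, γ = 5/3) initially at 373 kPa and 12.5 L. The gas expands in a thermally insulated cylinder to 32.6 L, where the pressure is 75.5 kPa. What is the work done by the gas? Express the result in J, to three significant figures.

Adiabatic: W = (P₁V₁ − P₂V₂)/(γ − 1) with γ = 5/3.
P₁V₁ = 4662 J, P₂V₂ = 2461 J.
W = (4662 − 2461) / 0.6667 = 3302 J.

W ≈ 3300 J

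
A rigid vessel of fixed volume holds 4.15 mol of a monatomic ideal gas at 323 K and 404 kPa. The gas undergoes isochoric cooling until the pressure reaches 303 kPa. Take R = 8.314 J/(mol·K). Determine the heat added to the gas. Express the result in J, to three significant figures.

Constant volume ⇒ W = 0, so Q = ΔU = nCᵥΔT with Cᵥ = 3R/2 = 12.47 J/(mol·K).
At constant V, T₂/T₁ = P₂/P₁ ⇒ ΔT = T₁(P₂/P₁ − 1) = 323·(303/404 − 1) = -80.75 K.
ΔU = (4.15)(12.47)(-80.75) = -4179 J.

Q ≈ -4180 J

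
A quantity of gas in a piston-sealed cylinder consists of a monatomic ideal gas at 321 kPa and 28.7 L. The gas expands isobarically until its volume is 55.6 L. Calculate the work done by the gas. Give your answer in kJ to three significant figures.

W ≈ 8.63 kJ

Isobaric: W = P ΔV.
W = (321 kPa)(55.6 − 28.7 L) = (321)(26.9) = 8635 J.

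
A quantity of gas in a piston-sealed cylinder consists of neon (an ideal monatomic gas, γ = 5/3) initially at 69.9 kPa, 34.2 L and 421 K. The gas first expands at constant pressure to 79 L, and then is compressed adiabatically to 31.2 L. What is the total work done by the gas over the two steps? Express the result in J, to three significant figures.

Step 1 (isobaric): W = PΔV = (69.9 kPa)(79 − 34.2 L) = 3132 J.
After step 1: P = 69.9 kPa, V = 79 L, T = 972.5 K.
Step 2 (adiabatic): W = (P₁V₁ − P₂V₂)/(γ−1) = (5522 − 10259)/0.667 = -7105 J.
W_total = 3132 − 7105 = -3973 J.

W_total ≈ -3970 J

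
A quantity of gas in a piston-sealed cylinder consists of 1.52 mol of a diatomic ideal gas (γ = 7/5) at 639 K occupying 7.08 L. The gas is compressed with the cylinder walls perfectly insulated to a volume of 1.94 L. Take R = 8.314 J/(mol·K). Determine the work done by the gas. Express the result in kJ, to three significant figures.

W ≈ -13.7 kJ

Adiabatic: TV^(γ−1) = const with γ = 7/5.
T₂ = T₁ (V₁/V₂)^(γ−1) = 639 × (7.08/1.94)^0.4 = 639 × 1.678 = 1072 K.
W_by = nCᵥ(T₁ − T₂) = (1.52)(20.79)(639 − 1072) = -13695 J.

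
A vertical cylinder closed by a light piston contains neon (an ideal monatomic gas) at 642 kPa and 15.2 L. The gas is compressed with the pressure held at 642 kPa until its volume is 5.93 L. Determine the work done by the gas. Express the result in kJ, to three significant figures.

W ≈ -5.95 kJ

Isobaric: W = P ΔV.
W = (642 kPa)(5.93 − 15.2 L) = (642)(-9.27) = -5951 J.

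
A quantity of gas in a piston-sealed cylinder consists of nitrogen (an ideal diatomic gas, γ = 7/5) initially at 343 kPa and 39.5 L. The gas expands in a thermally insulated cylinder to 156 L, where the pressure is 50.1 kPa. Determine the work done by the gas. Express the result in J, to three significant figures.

W ≈ 14300 J

Adiabatic: W = (P₁V₁ − P₂V₂)/(γ − 1) with γ = 7/5.
P₁V₁ = 13548 J, P₂V₂ = 7816 J.
W = (13548 − 7816) / 0.4 = 14332 J.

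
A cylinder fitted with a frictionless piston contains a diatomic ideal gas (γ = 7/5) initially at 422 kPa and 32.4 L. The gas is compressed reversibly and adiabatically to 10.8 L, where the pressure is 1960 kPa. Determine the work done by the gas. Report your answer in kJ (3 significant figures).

Adiabatic: W = (P₁V₁ − P₂V₂)/(γ − 1) with γ = 7/5.
P₁V₁ = 13673 J, P₂V₂ = 21168 J.
W = (13673 − 21168) / 0.4 = -18738 J.

W ≈ -18.7 kJ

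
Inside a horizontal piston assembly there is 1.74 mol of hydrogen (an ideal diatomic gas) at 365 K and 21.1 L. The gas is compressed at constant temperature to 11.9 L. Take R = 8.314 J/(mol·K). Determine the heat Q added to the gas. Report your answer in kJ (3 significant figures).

Isothermal ⇒ ΔU = 0, so Q = W = nRT ln(V₂/V₁).
Q = (1.74)(8.314)(365) ln(11.9/21.1) = 5280 × -0.5727 = -3024 J.

Q ≈ -3.02 kJ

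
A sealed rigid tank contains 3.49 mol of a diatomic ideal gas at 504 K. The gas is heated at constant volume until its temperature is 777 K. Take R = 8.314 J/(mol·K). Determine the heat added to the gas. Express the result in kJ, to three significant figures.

Q ≈ 19.8 kJ

Constant volume ⇒ W = 0, so Q = ΔU = nCᵥΔT with Cᵥ = 5R/2 = 20.79 J/(mol·K).
ΔU = (3.49)(20.79)(777 − 504) = 19803 J.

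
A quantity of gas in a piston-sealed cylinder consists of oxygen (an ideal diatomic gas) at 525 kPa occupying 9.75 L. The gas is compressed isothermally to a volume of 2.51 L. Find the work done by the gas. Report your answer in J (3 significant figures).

W ≈ -6950 J

Isothermal: W = nRT ln(V₂/V₁) = P₁V₁ ln(V₂/V₁).
P₁V₁ = (525 kPa)(9.75 L) = 5119 J.
W = 5119 × ln(2.51/9.75) = 5119 × -1.357
W_by_gas = -6946 J.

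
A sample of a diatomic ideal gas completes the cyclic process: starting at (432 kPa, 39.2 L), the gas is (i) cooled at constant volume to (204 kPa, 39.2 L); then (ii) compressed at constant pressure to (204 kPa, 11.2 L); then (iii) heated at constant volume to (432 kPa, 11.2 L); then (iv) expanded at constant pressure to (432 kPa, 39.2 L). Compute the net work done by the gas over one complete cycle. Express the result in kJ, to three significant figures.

W_net ≈ 6.38 kJ

Constant-volume legs do no work.
W(ii) = (204)(11.2 − 39.2) = -5712 J; W(iv) = (432)(39.2 − 11.2) = 12096 J.
W_net = -5712 + 12096 = 6384 J (the clockwise enclosed area).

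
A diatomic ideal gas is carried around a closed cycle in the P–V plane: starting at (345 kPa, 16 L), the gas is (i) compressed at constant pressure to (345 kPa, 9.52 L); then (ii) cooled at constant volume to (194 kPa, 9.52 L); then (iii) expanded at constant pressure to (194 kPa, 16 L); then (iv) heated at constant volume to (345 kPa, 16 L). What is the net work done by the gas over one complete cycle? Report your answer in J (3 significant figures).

W_net ≈ -978 J

Constant-volume legs do no work.
W(i) = (345)(9.52 − 16) = -2236 J; W(iii) = (194)(16 − 9.52) = 1257 J.
W_net = -2236 + 1257 = -978.5 J (the counter-clockwise enclosed area).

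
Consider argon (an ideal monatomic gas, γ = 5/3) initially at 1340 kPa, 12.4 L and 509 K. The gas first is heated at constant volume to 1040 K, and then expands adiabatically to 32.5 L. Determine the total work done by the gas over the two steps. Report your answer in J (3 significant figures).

Step 1 (isochoric): W = 0 (constant volume).
After step 1: P = 2738 kPa (V unchanged).
Step 2 (adiabatic): W = (P₁V₁ − P₂V₂)/(γ−1) = (33950 − 17859)/0.667 = 24136 J.
W_total = 0 + 24136 = 24136 J.

W_total ≈ 24100 J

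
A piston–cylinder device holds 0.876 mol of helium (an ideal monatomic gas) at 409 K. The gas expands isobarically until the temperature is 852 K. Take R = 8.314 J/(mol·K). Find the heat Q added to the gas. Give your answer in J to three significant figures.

Isobaric: W = nRΔT = (0.876)(8.314)(443) = 3226 J.
ΔU = nCᵥΔT with Cᵥ = 3R/2: ΔU = (0.876)(12.47)(443) = 4840 J.
Q = ΔU + W = 4840 + 3226 = 8066 J.

Q ≈ 8070 J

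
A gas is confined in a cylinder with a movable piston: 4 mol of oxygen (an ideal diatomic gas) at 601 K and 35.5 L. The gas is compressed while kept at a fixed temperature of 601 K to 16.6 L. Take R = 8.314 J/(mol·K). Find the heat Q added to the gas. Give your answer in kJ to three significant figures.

Isothermal ⇒ ΔU = 0, so Q = W = nRT ln(V₂/V₁).
Q = (4)(8.314)(601) ln(16.6/35.5) = 19987 × -0.7601 = -15193 J.

Q ≈ -15.2 kJ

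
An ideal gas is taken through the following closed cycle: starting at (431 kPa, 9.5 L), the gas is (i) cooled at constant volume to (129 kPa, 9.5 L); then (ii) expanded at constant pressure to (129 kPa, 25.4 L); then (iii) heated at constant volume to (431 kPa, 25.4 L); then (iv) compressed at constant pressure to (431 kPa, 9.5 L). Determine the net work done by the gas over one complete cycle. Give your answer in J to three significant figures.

Constant-volume legs do no work.
W(ii) = (129)(25.4 − 9.5) = 2051 J; W(iv) = (431)(9.5 − 25.4) = -6853 J.
W_net = 2051 − 6853 = -4802 J (the counter-clockwise enclosed area).

W_net ≈ -4800 J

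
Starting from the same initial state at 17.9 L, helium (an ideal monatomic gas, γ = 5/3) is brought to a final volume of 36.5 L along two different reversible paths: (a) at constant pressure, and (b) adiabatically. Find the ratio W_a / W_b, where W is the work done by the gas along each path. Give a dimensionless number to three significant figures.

W_a / W_b ≈ 1.83

Path (a) isobaric: W = P₁(V₂ − V₁) → W_a/(P₁V₁) = 1.039.
Path (b) adiabatic: W = P₁V₁(1 − (V₁/V₂)^(γ−1))/(γ−1) → W_b/(P₁V₁) = 0.5672.
W_a / W_b = 1.039 / 0.5672 = 1.832.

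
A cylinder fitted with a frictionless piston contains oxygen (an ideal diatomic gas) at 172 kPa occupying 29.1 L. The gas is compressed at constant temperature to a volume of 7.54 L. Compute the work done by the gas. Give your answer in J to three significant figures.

Isothermal: W = nRT ln(V₂/V₁) = P₁V₁ ln(V₂/V₁).
P₁V₁ = (172 kPa)(29.1 L) = 5005 J.
W = 5005 × ln(7.54/29.1) = 5005 × -1.351
W_by_gas = -6760 J.

W ≈ -6760 J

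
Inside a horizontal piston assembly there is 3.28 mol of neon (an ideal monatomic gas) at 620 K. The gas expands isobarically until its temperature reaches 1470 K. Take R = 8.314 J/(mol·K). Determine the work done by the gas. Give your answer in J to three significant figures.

Isobaric: W = P ΔV = nR ΔT.
W = (3.28)(8.314)(1470 − 620) = 23179 J.

W ≈ 23200 J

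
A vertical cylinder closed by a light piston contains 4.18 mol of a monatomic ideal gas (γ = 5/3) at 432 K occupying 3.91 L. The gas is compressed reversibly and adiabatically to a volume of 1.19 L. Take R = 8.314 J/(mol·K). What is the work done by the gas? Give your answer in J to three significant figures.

Adiabatic: TV^(γ−1) = const with γ = 5/3.
T₂ = T₁ (V₁/V₂)^(γ−1) = 432 × (3.91/1.19)^0.667 = 432 × 2.21 = 954.8 K.
W_by = nCᵥ(T₁ − T₂) = (4.18)(12.47)(432 − 954.8) = -27252 J.

W ≈ -27300 J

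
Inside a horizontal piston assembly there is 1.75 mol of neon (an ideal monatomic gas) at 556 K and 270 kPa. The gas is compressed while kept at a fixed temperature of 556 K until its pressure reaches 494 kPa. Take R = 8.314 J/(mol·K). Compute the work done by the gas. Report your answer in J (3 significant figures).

W ≈ -4890 J

Isothermal process: W = nRT ln(V₂/V₁) = nRT ln(P₁/P₂).
W = (1.75)(8.314)(556) × ln(270/494)
  = 8090 × ln(0.5466) = 8090 × -0.6041
W_by_gas = -4887 J.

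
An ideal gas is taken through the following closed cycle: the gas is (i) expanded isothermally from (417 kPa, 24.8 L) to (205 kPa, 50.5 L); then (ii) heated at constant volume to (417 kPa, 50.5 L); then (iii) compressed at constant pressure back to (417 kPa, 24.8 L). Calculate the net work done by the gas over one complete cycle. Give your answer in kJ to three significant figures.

W_net ≈ -3.36 kJ

Leg (i): W = PᵢVᵢ ln(V_f/Vᵢ) = (10342) ln(50.5/24.8) = 7354 J.
Leg (ii): W = 0.
Leg (iii): W = PΔV = (417)(24.8 − 50.5) = -10717 J.
W_net = 7354 − 10717 = -3363 J.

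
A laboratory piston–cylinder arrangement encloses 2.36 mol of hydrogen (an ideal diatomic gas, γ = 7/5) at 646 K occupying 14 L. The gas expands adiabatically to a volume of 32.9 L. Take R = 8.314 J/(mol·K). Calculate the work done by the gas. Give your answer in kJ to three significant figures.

W ≈ 9.17 kJ

Adiabatic: TV^(γ−1) = const with γ = 7/5.
T₂ = T₁ (V₁/V₂)^(γ−1) = 646 × (14/32.9)^0.4 = 646 × 0.7105 = 459 K.
W_by = nCᵥ(T₁ − T₂) = (2.36)(20.79)(646 − 459) = 9173 J.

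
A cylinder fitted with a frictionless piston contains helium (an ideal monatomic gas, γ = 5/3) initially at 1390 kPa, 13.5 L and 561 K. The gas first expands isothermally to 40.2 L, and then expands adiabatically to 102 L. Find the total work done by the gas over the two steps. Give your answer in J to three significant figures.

W_total ≈ 33500 J

Step 1 (isothermal): W = P₁V₁ ln(V₂/V₁) = (18765) ln(40.2/13.5) = 20476 J.
After step 1: P = 466.8 kPa, V = 40.2 L, T = 561 K.
Step 2 (adiabatic): W = (P₁V₁ − P₂V₂)/(γ−1) = (18765 − 10087)/0.667 = 13017 J.
W_total = 20476 + 13017 = 33493 J.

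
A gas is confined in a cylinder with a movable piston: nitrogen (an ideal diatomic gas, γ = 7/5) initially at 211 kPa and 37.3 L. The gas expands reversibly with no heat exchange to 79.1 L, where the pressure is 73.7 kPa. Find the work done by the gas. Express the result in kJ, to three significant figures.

Adiabatic: W = (P₁V₁ − P₂V₂)/(γ − 1) with γ = 7/5.
P₁V₁ = 7870 J, P₂V₂ = 5830 J.
W = (7870 − 5830) / 0.4 = 5102 J.

W ≈ 5.10 kJ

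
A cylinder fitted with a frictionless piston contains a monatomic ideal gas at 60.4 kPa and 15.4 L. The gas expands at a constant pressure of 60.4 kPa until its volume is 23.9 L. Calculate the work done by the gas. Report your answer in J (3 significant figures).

W ≈ 513 J

Isobaric: W = P ΔV.
W = (60.4 kPa)(23.9 − 15.4 L) = (60.4)(8.5) = 513.4 J.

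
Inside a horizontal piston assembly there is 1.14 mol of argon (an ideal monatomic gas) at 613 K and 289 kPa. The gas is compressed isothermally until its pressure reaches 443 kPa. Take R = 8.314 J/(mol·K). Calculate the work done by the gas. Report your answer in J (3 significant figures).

Isothermal process: W = nRT ln(V₂/V₁) = nRT ln(P₁/P₂).
W = (1.14)(8.314)(613) × ln(289/443)
  = 5810 × ln(0.6524) = 5810 × -0.4271
W_by_gas = -2482 J.

W ≈ -2480 J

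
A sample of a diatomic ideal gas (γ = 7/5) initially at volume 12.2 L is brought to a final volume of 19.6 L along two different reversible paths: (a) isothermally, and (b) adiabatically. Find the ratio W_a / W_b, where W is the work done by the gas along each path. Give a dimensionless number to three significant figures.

Path (a) isothermal: W = P₁V₁ ln(V₂/V₁) → W_a/(P₁V₁) = 0.4741.
Path (b) adiabatic: W = P₁V₁(1 − (V₁/V₂)^(γ−1))/(γ−1) → W_b/(P₁V₁) = 0.4319.
W_a / W_b = 0.4741 / 0.4319 = 1.098.

W_a / W_b ≈ 1.10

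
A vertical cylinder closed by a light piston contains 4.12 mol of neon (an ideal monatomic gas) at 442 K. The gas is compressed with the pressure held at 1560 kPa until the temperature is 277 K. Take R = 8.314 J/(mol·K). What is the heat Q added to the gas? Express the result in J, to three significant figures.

Q ≈ -14100 J

Isobaric: W = nRΔT = (4.12)(8.314)(-165) = -5652 J.
ΔU = nCᵥΔT with Cᵥ = 3R/2: ΔU = (4.12)(12.47)(-165) = -8478 J.
Q = ΔU + W = -8478 − 5652 = -14130 J.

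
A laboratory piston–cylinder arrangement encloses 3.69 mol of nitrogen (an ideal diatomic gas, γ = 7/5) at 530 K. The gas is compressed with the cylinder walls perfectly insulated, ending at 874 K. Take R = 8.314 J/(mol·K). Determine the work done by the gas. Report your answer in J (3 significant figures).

Adiabatic ⇒ Q = 0, so W_by = −ΔU = nCᵥ(T₁ − T₂).
Cᵥ = 5R/2 = 20.79 J/(mol·K).
W = (3.69)(20.79)(530 − 874) = -26384 J.

W ≈ -26400 J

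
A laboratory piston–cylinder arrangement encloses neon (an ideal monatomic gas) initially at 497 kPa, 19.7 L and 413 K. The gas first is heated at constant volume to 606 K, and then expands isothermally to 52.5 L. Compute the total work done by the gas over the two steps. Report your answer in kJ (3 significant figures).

W_total ≈ 14.1 kJ

Step 1 (isochoric): W = 0 (constant volume).
After step 1: P = 729.3 kPa (V unchanged).
Step 2 (isothermal): W = P₁V₁ ln(V₂/V₁) = (14366) ln(52.5/19.7) = 14082 J.
W_total = 0 + 14082 = 14082 J.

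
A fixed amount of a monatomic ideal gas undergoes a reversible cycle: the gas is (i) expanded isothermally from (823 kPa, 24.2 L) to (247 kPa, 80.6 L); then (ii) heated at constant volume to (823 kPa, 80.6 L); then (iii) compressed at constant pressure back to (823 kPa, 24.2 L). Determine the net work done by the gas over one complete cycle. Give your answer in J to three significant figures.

W_net ≈ -22500 J

Leg (i): W = PᵢVᵢ ln(V_f/Vᵢ) = (19917) ln(80.6/24.2) = 23963 J.
Leg (ii): W = 0.
Leg (iii): W = PΔV = (823)(24.2 − 80.6) = -46417 J.
W_net = 23963 − 46417 = -22455 J.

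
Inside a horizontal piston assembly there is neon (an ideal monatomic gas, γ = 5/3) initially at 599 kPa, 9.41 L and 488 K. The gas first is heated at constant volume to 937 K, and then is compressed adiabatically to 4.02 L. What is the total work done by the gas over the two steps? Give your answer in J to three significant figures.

Step 1 (isochoric): W = 0 (constant volume).
After step 1: P = 1150 kPa (V unchanged).
Step 2 (adiabatic): W = (P₁V₁ − P₂V₂)/(γ−1) = (10823 − 19080)/0.667 = -12386 J.
W_total = 0 − 12386 = -12386 J.

W_total ≈ -12400 J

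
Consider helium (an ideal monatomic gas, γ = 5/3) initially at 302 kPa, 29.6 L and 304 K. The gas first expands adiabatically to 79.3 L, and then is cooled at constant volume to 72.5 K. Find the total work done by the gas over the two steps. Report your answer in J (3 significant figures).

Step 1 (adiabatic): W = (P₁V₁ − P₂V₂)/(γ−1) = (8939 − 4634)/0.667 = 6457 J.
Step 2 (isochoric): W = 0 (constant volume).
W_total = 6457 + 0 = 6457 J.

W_total ≈ 6460 J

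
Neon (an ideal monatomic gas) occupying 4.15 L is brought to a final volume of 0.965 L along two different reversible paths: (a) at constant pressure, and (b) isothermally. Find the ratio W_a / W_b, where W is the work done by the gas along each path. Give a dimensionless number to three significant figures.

W_a / W_b ≈ 0.526

Path (a) isobaric: W = P₁(V₂ − V₁) → W_a/(P₁V₁) = -0.7675.
Path (b) isothermal: W = P₁V₁ ln(V₂/V₁) → W_b/(P₁V₁) = -1.459.
W_a / W_b = -0.7675 / -1.459 = 0.5261.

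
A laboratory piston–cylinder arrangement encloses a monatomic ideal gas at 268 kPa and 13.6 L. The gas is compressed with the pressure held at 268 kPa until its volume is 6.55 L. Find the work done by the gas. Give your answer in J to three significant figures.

Isobaric: W = P ΔV.
W = (268 kPa)(6.55 − 13.6 L) = (268)(-7.05) = -1889 J.

W ≈ -1890 J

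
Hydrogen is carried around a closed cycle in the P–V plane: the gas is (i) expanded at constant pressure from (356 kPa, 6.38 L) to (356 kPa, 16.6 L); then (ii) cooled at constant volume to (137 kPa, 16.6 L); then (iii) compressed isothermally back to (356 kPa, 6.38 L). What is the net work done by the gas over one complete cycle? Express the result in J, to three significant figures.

Leg (i): W = PΔV = (356)(16.6 − 6.38) = 3638 J.
Leg (ii): W = 0.
Leg (iii): W = PᵢVᵢ ln(V_f/Vᵢ) = (2274) ln(6.38/16.6) = -2175 J.
W_net = 3638 − 2175 = 1464 J.

W_net ≈ 1460 J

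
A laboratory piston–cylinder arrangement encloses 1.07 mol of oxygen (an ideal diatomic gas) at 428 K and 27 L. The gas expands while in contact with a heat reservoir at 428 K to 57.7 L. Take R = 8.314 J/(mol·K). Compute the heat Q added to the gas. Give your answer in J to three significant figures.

Isothermal ⇒ ΔU = 0, so Q = W = nRT ln(V₂/V₁).
Q = (1.07)(8.314)(428) ln(57.7/27) = 3807 × 0.7594 = 2891 J.

Q ≈ 2890 J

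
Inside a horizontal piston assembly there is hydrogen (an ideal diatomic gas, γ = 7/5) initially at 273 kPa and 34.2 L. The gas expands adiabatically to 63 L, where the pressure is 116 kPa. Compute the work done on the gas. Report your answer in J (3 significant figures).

W ≈ -5070 J

Adiabatic: W = (P₁V₁ − P₂V₂)/(γ − 1) with γ = 7/5.
P₁V₁ = 9337 J, P₂V₂ = 7308 J.
W = (9337 − 7308) / 0.4 = 5072 J.
Work on gas = −W_by = -5072 J.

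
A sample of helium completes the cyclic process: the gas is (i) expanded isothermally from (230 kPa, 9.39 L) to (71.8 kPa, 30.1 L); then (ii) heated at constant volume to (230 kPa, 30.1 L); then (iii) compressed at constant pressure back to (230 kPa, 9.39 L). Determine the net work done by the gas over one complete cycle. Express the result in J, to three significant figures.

Leg (i): W = PᵢVᵢ ln(V_f/Vᵢ) = (2160) ln(30.1/9.39) = 2516 J.
Leg (ii): W = 0.
Leg (iii): W = PΔV = (230)(9.39 − 30.1) = -4763 J.
W_net = 2516 − 4763 = -2248 J.

W_net ≈ -2250 J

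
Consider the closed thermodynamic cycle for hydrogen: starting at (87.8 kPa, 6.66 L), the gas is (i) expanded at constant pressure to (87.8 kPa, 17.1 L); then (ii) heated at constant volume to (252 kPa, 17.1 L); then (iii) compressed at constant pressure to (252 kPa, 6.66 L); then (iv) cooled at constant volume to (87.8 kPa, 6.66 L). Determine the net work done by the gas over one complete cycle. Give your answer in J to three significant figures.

W_net ≈ -1710 J

Constant-volume legs do no work.
W(i) = (87.8)(17.1 − 6.66) = 916.6 J; W(iii) = (252)(6.66 − 17.1) = -2631 J.
W_net = 916.6 − 2631 = -1714 J (the counter-clockwise enclosed area).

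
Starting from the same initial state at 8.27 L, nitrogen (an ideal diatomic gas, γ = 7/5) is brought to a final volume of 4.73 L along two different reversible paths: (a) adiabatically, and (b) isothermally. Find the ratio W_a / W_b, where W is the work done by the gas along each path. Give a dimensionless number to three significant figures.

Path (a) adiabatic: W = P₁V₁(1 − (V₁/V₂)^(γ−1))/(γ−1) → W_a/(P₁V₁) = -0.6261.
Path (b) isothermal: W = P₁V₁ ln(V₂/V₁) → W_b/(P₁V₁) = -0.5587.
W_a / W_b = -0.6261 / -0.5587 = 1.121.

W_a / W_b ≈ 1.12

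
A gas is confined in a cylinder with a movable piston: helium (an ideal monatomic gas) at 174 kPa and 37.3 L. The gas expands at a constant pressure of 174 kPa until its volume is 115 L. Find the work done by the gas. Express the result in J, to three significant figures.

Isobaric: W = P ΔV.
W = (174 kPa)(115 − 37.3 L) = (174)(77.7) = 13520 J.

W ≈ 13500 J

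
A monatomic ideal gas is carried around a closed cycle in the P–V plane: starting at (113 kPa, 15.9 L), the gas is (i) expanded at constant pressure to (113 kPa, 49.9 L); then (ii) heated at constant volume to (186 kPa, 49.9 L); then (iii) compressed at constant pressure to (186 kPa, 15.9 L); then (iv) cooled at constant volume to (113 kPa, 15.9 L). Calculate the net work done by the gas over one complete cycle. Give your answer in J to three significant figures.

Constant-volume legs do no work.
W(i) = (113)(49.9 − 15.9) = 3842 J; W(iii) = (186)(15.9 − 49.9) = -6324 J.
W_net = 3842 − 6324 = -2482 J (the counter-clockwise enclosed area).

W_net ≈ -2480 J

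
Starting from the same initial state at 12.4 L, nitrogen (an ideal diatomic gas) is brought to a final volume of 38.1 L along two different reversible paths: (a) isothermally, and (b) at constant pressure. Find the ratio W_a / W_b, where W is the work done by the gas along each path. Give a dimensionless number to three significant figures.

Path (a) isothermal: W = P₁V₁ ln(V₂/V₁) → W_a/(P₁V₁) = 1.123.
Path (b) isobaric: W = P₁(V₂ − V₁) → W_b/(P₁V₁) = 2.073.
W_a / W_b = 1.123 / 2.073 = 0.5416.

W_a / W_b ≈ 0.542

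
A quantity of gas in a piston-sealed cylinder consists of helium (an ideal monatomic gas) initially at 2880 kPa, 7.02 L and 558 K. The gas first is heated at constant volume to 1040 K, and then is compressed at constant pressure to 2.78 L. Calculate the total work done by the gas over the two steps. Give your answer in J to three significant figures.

W_total ≈ -22800 J

Step 1 (isochoric): W = 0 (constant volume).
After step 1: P = 5368 kPa (V unchanged).
Step 2 (isobaric): W = PΔV = (5368 kPa)(2.78 − 7.02 L) = -22759 J.
W_total = 0 − 22759 = -22759 J.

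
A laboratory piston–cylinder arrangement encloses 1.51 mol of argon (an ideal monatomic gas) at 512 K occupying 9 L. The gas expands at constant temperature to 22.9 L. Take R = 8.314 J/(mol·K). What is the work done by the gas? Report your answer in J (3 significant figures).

W ≈ 6000 J

Isothermal: W = nRT ln(V₂/V₁).
W = (1.51)(8.314)(512) × ln(22.9/9)
  = 6428 × 0.9339
W_by_gas = 6003 J.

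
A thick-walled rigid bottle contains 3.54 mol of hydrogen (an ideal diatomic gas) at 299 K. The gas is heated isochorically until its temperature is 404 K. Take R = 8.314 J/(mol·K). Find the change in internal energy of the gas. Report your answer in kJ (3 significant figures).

ΔU ≈ 7.73 kJ

Constant volume ⇒ W = 0, so Q = ΔU = nCᵥΔT with Cᵥ = 5R/2 = 20.79 J/(mol·K).
ΔU = (3.54)(20.79)(404 − 299) = 7726 J.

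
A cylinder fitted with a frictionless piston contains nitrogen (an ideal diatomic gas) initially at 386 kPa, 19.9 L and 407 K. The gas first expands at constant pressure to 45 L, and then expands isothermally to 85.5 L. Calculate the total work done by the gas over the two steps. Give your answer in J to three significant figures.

Step 1 (isobaric): W = PΔV = (386 kPa)(45 − 19.9 L) = 9689 J.
After step 1: P = 386 kPa, V = 45 L, T = 920.4 K.
Step 2 (isothermal): W = P₁V₁ ln(V₂/V₁) = (17370) ln(85.5/45) = 11149 J.
W_total = 9689 + 11149 = 20838 J.

W_total ≈ 20800 J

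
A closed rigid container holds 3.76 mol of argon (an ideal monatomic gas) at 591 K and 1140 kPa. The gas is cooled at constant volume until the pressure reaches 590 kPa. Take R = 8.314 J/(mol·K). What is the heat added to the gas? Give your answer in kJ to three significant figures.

Constant volume ⇒ W = 0, so Q = ΔU = nCᵥΔT with Cᵥ = 3R/2 = 12.47 J/(mol·K).
At constant V, T₂/T₁ = P₂/P₁ ⇒ ΔT = T₁(P₂/P₁ − 1) = 591·(590/1140 − 1) = -285.1 K.
ΔU = (3.76)(12.47)(-285.1) = -13370 J.

Q ≈ -13.4 kJ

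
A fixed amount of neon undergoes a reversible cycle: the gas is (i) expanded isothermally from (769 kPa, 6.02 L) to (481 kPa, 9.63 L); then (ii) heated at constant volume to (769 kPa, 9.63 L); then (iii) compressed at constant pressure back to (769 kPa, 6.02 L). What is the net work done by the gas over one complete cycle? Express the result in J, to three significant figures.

W_net ≈ -601 J

Leg (i): W = PᵢVᵢ ln(V_f/Vᵢ) = (4629) ln(9.63/6.02) = 2175 J.
Leg (ii): W = 0.
Leg (iii): W = PΔV = (769)(6.02 − 9.63) = -2776 J.
W_net = 2175 − 2776 = -601.2 J.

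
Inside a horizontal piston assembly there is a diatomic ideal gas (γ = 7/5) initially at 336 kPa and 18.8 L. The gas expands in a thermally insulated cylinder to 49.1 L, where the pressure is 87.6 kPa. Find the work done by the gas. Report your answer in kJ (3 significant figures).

W ≈ 5.04 kJ

Adiabatic: W = (P₁V₁ − P₂V₂)/(γ − 1) with γ = 7/5.
P₁V₁ = 6317 J, P₂V₂ = 4301 J.
W = (6317 − 4301) / 0.4 = 5039 J.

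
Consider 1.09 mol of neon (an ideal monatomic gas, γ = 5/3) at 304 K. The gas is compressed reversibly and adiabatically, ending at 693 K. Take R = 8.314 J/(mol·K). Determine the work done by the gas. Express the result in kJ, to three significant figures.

Adiabatic ⇒ Q = 0, so W_by = −ΔU = nCᵥ(T₁ − T₂).
Cᵥ = 3R/2 = 12.47 J/(mol·K).
W = (1.09)(12.47)(304 − 693) = -5288 J.

W ≈ -5.29 kJ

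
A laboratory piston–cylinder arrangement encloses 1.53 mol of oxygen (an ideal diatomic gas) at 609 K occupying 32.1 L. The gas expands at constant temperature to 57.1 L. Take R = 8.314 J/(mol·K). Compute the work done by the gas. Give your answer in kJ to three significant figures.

Isothermal: W = nRT ln(V₂/V₁).
W = (1.53)(8.314)(609) × ln(57.1/32.1)
  = 7747 × 0.5759
W_by_gas = 4462 J.

W ≈ 4.46 kJ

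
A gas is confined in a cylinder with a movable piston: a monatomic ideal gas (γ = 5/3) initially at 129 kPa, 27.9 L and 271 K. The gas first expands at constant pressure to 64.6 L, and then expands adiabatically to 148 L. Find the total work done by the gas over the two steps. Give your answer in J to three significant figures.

Step 1 (isobaric): W = PΔV = (129 kPa)(64.6 − 27.9 L) = 4734 J.
After step 1: P = 129 kPa, V = 64.6 L, T = 627.5 K.
Step 2 (adiabatic): W = (P₁V₁ − P₂V₂)/(γ−1) = (8333 − 4795)/0.667 = 5307 J.
W_total = 4734 + 5307 = 10042 J.

W_total ≈ 10000 J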